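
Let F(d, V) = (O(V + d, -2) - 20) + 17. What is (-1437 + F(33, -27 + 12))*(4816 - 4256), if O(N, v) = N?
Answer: -796320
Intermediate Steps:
F(d, V) = -3 + V + d (F(d, V) = ((V + d) - 20) + 17 = (-20 + V + d) + 17 = -3 + V + d)
(-1437 + F(33, -27 + 12))*(4816 - 4256) = (-1437 + (-3 + (-27 + 12) + 33))*(4816 - 4256) = (-1437 + (-3 - 15 + 33))*560 = (-1437 + 15)*560 = -1422*560 = -796320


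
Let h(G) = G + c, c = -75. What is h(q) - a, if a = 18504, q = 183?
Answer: -18396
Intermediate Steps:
h(G) = -75 + G (h(G) = G - 75 = -75 + G)
h(q) - a = (-75 + 183) - 1*18504 = 108 - 18504 = -18396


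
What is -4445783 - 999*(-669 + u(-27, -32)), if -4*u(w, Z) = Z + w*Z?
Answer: -3569660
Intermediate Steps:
u(w, Z) = -Z/4 - Z*w/4 (u(w, Z) = -(Z + w*Z)/4 = -(Z + Z*w)/4 = -Z/4 - Z*w/4)
-4445783 - 999*(-669 + u(-27, -32)) = -4445783 - 999*(-669 - ¼*(-32)*(1 - 27)) = -4445783 - 999*(-669 - ¼*(-32)*(-26)) = -4445783 - 999*(-669 - 208) = -4445783 - 999*(-877) = -4445783 - 1*(-876123) = -4445783 + 876123 = -3569660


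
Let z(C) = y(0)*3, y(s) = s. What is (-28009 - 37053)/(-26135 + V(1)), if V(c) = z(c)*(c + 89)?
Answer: 65062/26135 ≈ 2.4895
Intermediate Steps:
z(C) = 0 (z(C) = 0*3 = 0)
V(c) = 0 (V(c) = 0*(c + 89) = 0*(89 + c) = 0)
(-28009 - 37053)/(-26135 + V(1)) = (-28009 - 37053)/(-26135 + 0) = -65062/(-26135) = -65062*(-1/26135) = 65062/26135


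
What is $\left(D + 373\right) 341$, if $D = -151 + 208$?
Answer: $146630$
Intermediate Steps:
$D = 57$
$\left(D + 373\right) 341 = \left(57 + 373\right) 341 = 430 \cdot 341 = 146630$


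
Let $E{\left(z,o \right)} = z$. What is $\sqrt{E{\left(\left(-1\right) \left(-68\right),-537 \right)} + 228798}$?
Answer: $\sqrt{228866} \approx 478.4$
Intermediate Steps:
$\sqrt{E{\left(\left(-1\right) \left(-68\right),-537 \right)} + 228798} = \sqrt{\left(-1\right) \left(-68\right) + 228798} = \sqrt{68 + 228798} = \sqrt{228866}$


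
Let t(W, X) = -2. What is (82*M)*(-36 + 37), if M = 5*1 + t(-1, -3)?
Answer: 246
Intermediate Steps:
M = 3 (M = 5*1 - 2 = 5 - 2 = 3)
(82*M)*(-36 + 37) = (82*3)*(-36 + 37) = 246*1 = 246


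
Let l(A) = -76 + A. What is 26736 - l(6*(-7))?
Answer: 26854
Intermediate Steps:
26736 - l(6*(-7)) = 26736 - (-76 + 6*(-7)) = 26736 - (-76 - 42) = 26736 - 1*(-118) = 26736 + 118 = 26854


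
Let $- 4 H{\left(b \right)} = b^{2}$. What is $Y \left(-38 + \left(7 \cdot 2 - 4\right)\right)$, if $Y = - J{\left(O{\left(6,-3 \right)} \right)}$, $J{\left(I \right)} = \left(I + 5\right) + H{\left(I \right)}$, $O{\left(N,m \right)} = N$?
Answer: $56$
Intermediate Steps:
$H{\left(b \right)} = - \frac{b^{2}}{4}$
$J{\left(I \right)} = 5 + I - \frac{I^{2}}{4}$ ($J{\left(I \right)} = \left(I + 5\right) - \frac{I^{2}}{4} = \left(5 + I\right) - \frac{I^{2}}{4} = 5 + I - \frac{I^{2}}{4}$)
$Y = -2$ ($Y = - (5 + 6 - \frac{6^{2}}{4}) = - (5 + 6 - 9) = \left(-1\right) 2 = -2$)
$Y \left(-38 + \left(7 \cdot 2 - 4\right)\right) = - 2 \left(-38 + \left(7 \cdot 2 - 4\right)\right) = - 2 \left(-38 + \left(14 - 4\right)\right) = - 2 \left(-38 + 10\right) = \left(-2\right) \left(-28\right) = 56$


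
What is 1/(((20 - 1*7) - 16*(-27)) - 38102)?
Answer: -1/37657 ≈ -2.6555e-5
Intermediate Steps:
1/(((20 - 1*7) - 16*(-27)) - 38102) = 1/(((20 - 7) + 432) - 38102) = 1/((13 + 432) - 38102) = 1/(445 - 38102) = 1/(-37657) = -1/37657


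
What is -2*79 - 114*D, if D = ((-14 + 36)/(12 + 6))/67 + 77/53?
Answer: -3469706/10653 ≈ -325.70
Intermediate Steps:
D = 47014/31959 (D = (22/18)*(1/67) + 77*(1/53) = (22*(1/18))*(1/67) + 77/53 = (11/9)*(1/67) + 77/53 = 11/603 + 77/53 = 47014/31959 ≈ 1.4711)
-2*79 - 114*D = -2*79 - 114*47014/31959 = -158 - 1786532/10653 = -3469706/10653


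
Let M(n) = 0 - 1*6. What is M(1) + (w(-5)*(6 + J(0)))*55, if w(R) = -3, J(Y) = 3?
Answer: -1491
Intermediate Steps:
M(n) = -6 (M(n) = 0 - 6 = -6)
M(1) + (w(-5)*(6 + J(0)))*55 = -6 - 3*(6 + 3)*55 = -6 - 3*9*55 = -6 - 27*55 = -6 - 1485 = -1491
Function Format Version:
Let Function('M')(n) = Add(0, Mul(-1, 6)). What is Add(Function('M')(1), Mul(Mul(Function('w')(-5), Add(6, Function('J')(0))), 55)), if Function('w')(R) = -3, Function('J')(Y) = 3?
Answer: -1491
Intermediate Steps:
Function('M')(n) = -6 (Function('M')(n) = Add(0, -6) = -6)
Add(Function('M')(1), Mul(Mul(Function('w')(-5), Add(6, Function('J')(0))), 55)) = Add(-6, Mul(Mul(-3, Add(6, 3)), 55)) = Add(-6, Mul(Mul(-3, 9), 55)) = Add(-6, Mul(-27, 55)) = Add(-6, -1485) = -1491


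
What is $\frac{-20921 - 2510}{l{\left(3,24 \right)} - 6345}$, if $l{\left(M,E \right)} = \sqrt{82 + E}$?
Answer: $\frac{148669695}{40258919} + \frac{23431 \sqrt{106}}{40258919} \approx 3.6988$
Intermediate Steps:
$\frac{-20921 - 2510}{l{\left(3,24 \right)} - 6345} = \frac{-20921 - 2510}{\sqrt{82 + 24} - 6345} = - \frac{23431}{\sqrt{106} - 6345} = - \frac{23431}{-6345 + \sqrt{106}}$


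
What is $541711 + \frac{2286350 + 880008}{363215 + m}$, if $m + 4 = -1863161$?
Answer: $\frac{406268124046}{749975} \approx 5.4171 \cdot 10^{5}$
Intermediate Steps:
$m = -1863165$ ($m = -4 - 1863161 = -1863165$)
$541711 + \frac{2286350 + 880008}{363215 + m} = 541711 + \frac{2286350 + 880008}{363215 - 1863165} = 541711 + \frac{3166358}{-1499950} = 541711 + 3166358 \left(- \frac{1}{1499950}\right) = 541711 - \frac{1583179}{749975} = \frac{406268124046}{749975}$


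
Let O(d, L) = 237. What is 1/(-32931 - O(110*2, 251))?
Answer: -1/33168 ≈ -3.0150e-5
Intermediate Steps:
1/(-32931 - O(110*2, 251)) = 1/(-32931 - 1*237) = 1/(-32931 - 237) = 1/(-33168) = -1/33168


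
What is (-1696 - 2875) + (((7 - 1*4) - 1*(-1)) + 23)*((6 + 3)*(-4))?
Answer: -5543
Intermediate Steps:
(-1696 - 2875) + (((7 - 1*4) - 1*(-1)) + 23)*((6 + 3)*(-4)) = -4571 + (((7 - 4) + 1) + 23)*(9*(-4)) = -4571 + ((3 + 1) + 23)*(-36) = -4571 + (4 + 23)*(-36) = -4571 + 27*(-36) = -4571 - 972 = -5543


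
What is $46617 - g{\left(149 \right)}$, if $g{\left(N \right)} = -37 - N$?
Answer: $46803$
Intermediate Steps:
$46617 - g{\left(149 \right)} = 46617 - \left(-37 - 149\right) = 46617 - -186 = 46617 + 186 = 46803$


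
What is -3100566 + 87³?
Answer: -2442063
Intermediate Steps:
-3100566 + 87³ = -3100566 + 658503 = -2442063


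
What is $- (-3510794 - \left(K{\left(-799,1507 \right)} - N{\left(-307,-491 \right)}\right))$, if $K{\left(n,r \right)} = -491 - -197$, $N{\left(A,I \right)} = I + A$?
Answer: $3511298$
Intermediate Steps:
$N{\left(A,I \right)} = A + I$
$K{\left(n,r \right)} = -294$ ($K{\left(n,r \right)} = -491 + 197 = -294$)
$- (-3510794 - \left(K{\left(-799,1507 \right)} - N{\left(-307,-491 \right)}\right)) = - (-3510794 - \left(-294 - \left(-307 - 491\right)\right)) = - (-3510794 - \left(-294 - -798\right)) = - (-3510794 - \left(-294 + 798\right)) = - (-3510794 - 504) = \left(-1\right) \left(-3511298\right) = 3511298$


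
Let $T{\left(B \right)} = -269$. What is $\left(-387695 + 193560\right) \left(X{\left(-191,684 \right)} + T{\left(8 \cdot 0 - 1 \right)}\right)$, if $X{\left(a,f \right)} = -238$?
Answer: $98426445$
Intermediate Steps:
$\left(-387695 + 193560\right) \left(X{\left(-191,684 \right)} + T{\left(8 \cdot 0 - 1 \right)}\right) = \left(-387695 + 193560\right) \left(-238 - 269\right) = \left(-194135\right) \left(-507\right) = 98426445$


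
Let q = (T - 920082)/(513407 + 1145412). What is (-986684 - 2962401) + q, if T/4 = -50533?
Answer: -6550818352829/1658819 ≈ -3.9491e+6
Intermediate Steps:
T = -202132 (T = 4*(-50533) = -202132)
q = -1122214/1658819 (q = (-202132 - 920082)/(513407 + 1145412) = -1122214/1658819 ≈ -0.67651)
(-986684 - 2962401) + q = (-986684 - 2962401) - 1122214/1658819 = -3949085 - 1122214/1658819 = -6550818352829/1658819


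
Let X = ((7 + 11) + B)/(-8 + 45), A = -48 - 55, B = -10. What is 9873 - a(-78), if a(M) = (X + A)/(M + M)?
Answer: 56983153/5772 ≈ 9872.3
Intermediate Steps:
A = -103
X = 8/37 (X = ((7 + 11) - 10)/(-8 + 45) = (18 - 10)/37 = 8*(1/37) = 8/37 ≈ 0.21622)
a(M) = -3803/(74*M) (a(M) = (8/37 - 103)/(M + M) = -3803*1/(2*M)/37 = -3803/(74*M))
9873 - a(-78) = 9873 - (-3803)/(74*(-78)) = 9873 - (-3803)*(-1)/(74*78) = 9873 - 1*3803/5772 = 9873 - 3803/5772 = 56983153/5772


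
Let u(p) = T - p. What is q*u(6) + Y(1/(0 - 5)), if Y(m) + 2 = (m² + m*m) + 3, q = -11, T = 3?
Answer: 852/25 ≈ 34.080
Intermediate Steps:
u(p) = 3 - p
Y(m) = 1 + 2*m² (Y(m) = -2 + ((m² + m*m) + 3) = -2 + ((m² + m²) + 3) = -2 + (2*m² + 3) = -2 + (3 + 2*m²) = 1 + 2*m²)
q*u(6) + Y(1/(0 - 5)) = -11*(3 - 1*6) + (1 + 2*(1/(0 - 5))²) = -11*(3 - 6) + (1 + 2*(1/(-5))²) = -11*(-3) + (1 + 2*(-⅕)²) = 33 + (1 + 2*(1/25)) = 33 + (1 + 2/25) = 33 + 27/25 = 852/25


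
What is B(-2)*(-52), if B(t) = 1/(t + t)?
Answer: 13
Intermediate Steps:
B(t) = 1/(2*t)
B(-2)*(-52) = ((½)/(-2))*(-52) = ((½)*(-½))*(-52) = -¼*(-52) = 13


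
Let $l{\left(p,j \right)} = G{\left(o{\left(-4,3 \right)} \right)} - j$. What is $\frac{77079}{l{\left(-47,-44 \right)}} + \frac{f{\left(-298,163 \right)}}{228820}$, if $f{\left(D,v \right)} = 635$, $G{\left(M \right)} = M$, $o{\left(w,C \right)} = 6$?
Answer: $\frac{1763724853}{1144100} \approx 1541.6$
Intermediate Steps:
$l{\left(p,j \right)} = 6 - j$
$\frac{77079}{l{\left(-47,-44 \right)}} + \frac{f{\left(-298,163 \right)}}{228820} = \frac{77079}{6 - -44} + \frac{635}{228820} = \frac{77079}{6 + 44} + 635 \cdot \frac{1}{228820} = \frac{77079}{50} + \frac{127}{45764} = \frac{1763724853}{1144100}$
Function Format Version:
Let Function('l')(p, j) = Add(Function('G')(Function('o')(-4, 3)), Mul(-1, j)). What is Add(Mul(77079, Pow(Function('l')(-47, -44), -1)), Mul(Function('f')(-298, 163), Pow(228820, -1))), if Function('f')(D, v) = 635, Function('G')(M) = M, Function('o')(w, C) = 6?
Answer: Rational(1763724853, 1144100) ≈ 1541.6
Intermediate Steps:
Function('l')(p, j) = Add(6, Mul(-1, j))
Add(Mul(77079, Pow(Function('l')(-47, -44), -1)), Mul(Function('f')(-298, 163), Pow(228820, -1))) = Add(Mul(77079, Pow(Add(6, Mul(-1, -44)), -1)), Mul(635, Pow(228820, -1))) = Add(Mul(77079, Pow(Add(6, 44), -1)), Mul(635, Rational(1, 228820))) = Add(Mul(77079, Pow(50, -1)), Rational(127, 45764)) = Add(Mul(77079, Rational(1, 50)), Rational(127, 45764)) = Add(Rational(77079, 50), Rational(127, 45764)) = Rational(1763724853, 1144100)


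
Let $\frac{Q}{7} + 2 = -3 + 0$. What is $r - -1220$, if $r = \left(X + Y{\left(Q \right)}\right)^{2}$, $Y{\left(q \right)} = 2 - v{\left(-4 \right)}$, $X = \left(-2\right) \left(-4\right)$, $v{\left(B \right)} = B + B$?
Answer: $1544$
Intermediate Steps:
$v{\left(B \right)} = 2 B$
$Q = -35$ ($Q = -14 + 7 \left(-3 + 0\right) = -14 + 7 \left(-3\right) = -14 - 21 = -35$)
$X = 8$
$Y{\left(q \right)} = 10$ ($Y{\left(q \right)} = 2 - 2 \left(-4\right) = 2 - -8 = 2 + 8 = 10$)
$r = 324$ ($r = \left(8 + 10\right)^{2} = 18^{2} = 324$)
$r - -1220 = 324 - -1220 = 324 + 1220 = 1544$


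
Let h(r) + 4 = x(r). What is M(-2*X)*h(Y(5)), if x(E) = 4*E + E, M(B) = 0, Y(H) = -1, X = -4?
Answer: 0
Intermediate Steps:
x(E) = 5*E
h(r) = -4 + 5*r
M(-2*X)*h(Y(5)) = 0*(-4 + 5*(-1)) = 0*(-4 - 5) = 0*(-9) = 0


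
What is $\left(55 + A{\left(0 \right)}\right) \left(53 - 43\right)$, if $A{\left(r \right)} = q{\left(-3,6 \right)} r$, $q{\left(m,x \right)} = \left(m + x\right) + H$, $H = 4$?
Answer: $550$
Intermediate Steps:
$q{\left(m,x \right)} = 4 + m + x$ ($q{\left(m,x \right)} = \left(m + x\right) + 4 = 4 + m + x$)
$A{\left(r \right)} = 7 r$ ($A{\left(r \right)} = \left(4 - 3 + 6\right) r = 7 r$)
$\left(55 + A{\left(0 \right)}\right) \left(53 - 43\right) = \left(55 + 7 \cdot 0\right) \left(53 - 43\right) = \left(55 + 0\right) \left(53 - 43\right) = 55 \cdot 10 = 550$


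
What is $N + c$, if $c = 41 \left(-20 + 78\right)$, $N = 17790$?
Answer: $20168$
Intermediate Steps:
$c = 2378$ ($c = 41 \cdot 58 = 2378$)
$N + c = 17790 + 2378 = 20168$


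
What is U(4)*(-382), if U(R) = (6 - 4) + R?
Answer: -2292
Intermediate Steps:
U(R) = 2 + R
U(4)*(-382) = (2 + 4)*(-382) = 6*(-382) = -2292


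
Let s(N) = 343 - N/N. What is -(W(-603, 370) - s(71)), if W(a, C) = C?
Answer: -28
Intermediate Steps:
s(N) = 342 (s(N) = 343 - 1*1 = 343 - 1 = 342)
-(W(-603, 370) - s(71)) = -(370 - 1*342) = -(370 - 342) = -1*28 = -28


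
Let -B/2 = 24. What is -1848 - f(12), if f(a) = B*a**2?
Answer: 5064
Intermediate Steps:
B = -48 (B = -2*24 = -48)
f(a) = -48*a**2
-1848 - f(12) = -1848 - (-48)*12**2 = -1848 - (-48)*144 = -1848 - 1*(-6912) = -1848 + 6912 = 5064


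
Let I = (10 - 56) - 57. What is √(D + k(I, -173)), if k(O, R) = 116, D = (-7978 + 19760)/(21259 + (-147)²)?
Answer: 3*√5935396110/21434 ≈ 10.783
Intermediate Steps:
I = -103 (I = -46 - 57 = -103)
D = 5891/21434 (D = 11782/(21259 + 21609) = 11782/42868 = 11782*(1/42868) = 5891/21434 ≈ 0.27484)
√(D + k(I, -173)) = √(5891/21434 + 116) = √(2492235/21434) = 3*√5935396110/21434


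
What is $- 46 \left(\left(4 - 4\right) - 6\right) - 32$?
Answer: $244$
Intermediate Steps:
$- 46 \left(\left(4 - 4\right) - 6\right) - 32 = - 46 \left(0 - 6\right) - 32 = \left(-46\right) \left(-6\right) - 32 = 276 - 32 = 244$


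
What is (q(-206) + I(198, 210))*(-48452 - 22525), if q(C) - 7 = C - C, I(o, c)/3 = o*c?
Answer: -8854167819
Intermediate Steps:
I(o, c) = 3*c*o (I(o, c) = 3*(o*c) = 3*(c*o) = 3*c*o)
q(C) = 7 (q(C) = 7 + (C - C) = 7 + 0 = 7)
(q(-206) + I(198, 210))*(-48452 - 22525) = (7 + 3*210*198)*(-48452 - 22525) = (7 + 124740)*(-70977) = 124747*(-70977) = -8854167819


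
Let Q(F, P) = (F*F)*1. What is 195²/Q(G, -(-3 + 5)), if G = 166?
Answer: 38025/27556 ≈ 1.3799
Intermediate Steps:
Q(F, P) = F² (Q(F, P) = F²*1 = F²)
195²/Q(G, -(-3 + 5)) = 195²/(166²) = 38025/27556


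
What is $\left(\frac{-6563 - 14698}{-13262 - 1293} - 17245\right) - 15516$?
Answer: $- \frac{476815094}{14555} \approx -32760.0$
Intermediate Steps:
$\left(\frac{-6563 - 14698}{-13262 - 1293} - 17245\right) - 15516 = \left(- \frac{21261}{-14555} - 17245\right) - 15516 = \left(\left(-21261\right) \left(- \frac{1}{14555}\right) - 17245\right) - 15516 = \left(\frac{21261}{14555} - 17245\right) - 15516 = - \frac{250979714}{14555} - 15516 = - \frac{476815094}{14555}$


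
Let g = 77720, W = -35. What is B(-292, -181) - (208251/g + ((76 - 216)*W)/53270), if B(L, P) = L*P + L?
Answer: 3108493075789/59144920 ≈ 52557.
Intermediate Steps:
B(L, P) = L + L*P
B(-292, -181) - (208251/g + ((76 - 216)*W)/53270) = -292*(1 - 181) - (208251/77720 + ((76 - 216)*(-35))/53270) = -292*(-180) - (208251*(1/77720) - 140*(-35)*(1/53270)) = 52560 - (208251/77720 + 4900*(1/53270)) = 52560 - (208251/77720 + 70/761) = 52560 - 1*163919411/59144920 = 52560 - 163919411/59144920 = 3108493075789/59144920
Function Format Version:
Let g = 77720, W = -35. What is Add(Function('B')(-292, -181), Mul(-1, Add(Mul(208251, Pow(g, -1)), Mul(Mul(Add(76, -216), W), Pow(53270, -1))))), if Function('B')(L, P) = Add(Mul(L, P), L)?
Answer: Rational(3108493075789, 59144920) ≈ 52557.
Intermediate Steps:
Function('B')(L, P) = Add(L, Mul(L, P))
Add(Function('B')(-292, -181), Mul(-1, Add(Mul(208251, Pow(g, -1)), Mul(Mul(Add(76, -216), W), Pow(53270, -1))))) = Add(Mul(-292, Add(1, -181)), Mul(-1, Add(Mul(208251, Pow(77720, -1)), Mul(Mul(Add(76, -216), -35), Pow(53270, -1))))) = Add(Mul(-292, -180), Mul(-1, Add(Mul(208251, Rational(1, 77720)), Mul(Mul(-140, -35), Rational(1, 53270))))) = Add(52560, Mul(-1, Add(Rational(208251, 77720), Mul(4900, Rational(1, 53270))))) = Add(52560, Mul(-1, Add(Rational(208251, 77720), Rational(70, 761)))) = Add(52560, Mul(-1, Rational(163919411, 59144920))) = Add(52560, Rational(-163919411, 59144920)) = Rational(3108493075789, 59144920)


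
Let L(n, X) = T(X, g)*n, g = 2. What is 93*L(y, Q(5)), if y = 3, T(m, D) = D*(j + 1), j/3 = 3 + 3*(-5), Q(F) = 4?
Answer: -19530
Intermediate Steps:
j = -36 (j = 3*(3 + 3*(-5)) = 3*(3 - 15) = 3*(-12) = -36)
T(m, D) = -35*D (T(m, D) = D*(-36 + 1) = D*(-35) = -35*D)
L(n, X) = -70*n (L(n, X) = (-35*2)*n = -70*n)
93*L(y, Q(5)) = 93*(-70*3) = 93*(-210) = -19530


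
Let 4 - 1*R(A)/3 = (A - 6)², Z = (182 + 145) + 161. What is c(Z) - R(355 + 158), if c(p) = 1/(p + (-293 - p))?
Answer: 225942554/293 ≈ 7.7114e+5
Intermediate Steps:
Z = 488 (Z = 327 + 161 = 488)
c(p) = -1/293 (c(p) = 1/(-293) = -1/293)
R(A) = 12 - 3*(-6 + A)² (R(A) = 12 - 3*(A - 6)² = 12 - 3*(-6 + A)²)
c(Z) - R(355 + 158) = -1/293 - (12 - 3*(-6 + (355 + 158))²) = -1/293 - (12 - 3*(-6 + 513)²) = -1/293 - (12 - 3*507²) = -1/293 - (12 - 3*257049) = -1/293 - (12 - 771147) = -1/293 - 1*(-771135) = -1/293 + 771135 = 225942554/293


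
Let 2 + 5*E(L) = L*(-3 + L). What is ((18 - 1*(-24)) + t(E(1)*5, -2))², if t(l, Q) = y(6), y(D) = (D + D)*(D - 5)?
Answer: 2916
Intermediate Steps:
E(L) = -⅖ + L*(-3 + L)/5 (E(L) = -⅖ + (L*(-3 + L))/5 = -⅖ + L*(-3 + L)/5)
y(D) = 2*D*(-5 + D) (y(D) = (2*D)*(-5 + D) = 2*D*(-5 + D))
t(l, Q) = 12 (t(l, Q) = 2*6*(-5 + 6) = 2*6*1 = 12)
((18 - 1*(-24)) + t(E(1)*5, -2))² = ((18 - 1*(-24)) + 12)² = ((18 + 24) + 12)² = (42 + 12)² = 54² = 2916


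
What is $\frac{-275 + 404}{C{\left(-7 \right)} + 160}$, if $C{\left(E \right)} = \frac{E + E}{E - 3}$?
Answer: $\frac{215}{269} \approx 0.79926$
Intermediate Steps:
$C{\left(E \right)} = \frac{2 E}{-3 + E}$
$\frac{-275 + 404}{C{\left(-7 \right)} + 160} = \frac{-275 + 404}{2 \left(-7\right) \frac{1}{-3 - 7} + 160} = \frac{129}{2 \left(-7\right) \frac{1}{-10} + 160} = \frac{129}{2 \left(-7\right) \left(- \frac{1}{10}\right) + 160} = \frac{129}{\frac{7}{5} + 160} = \frac{129}{\frac{807}{5}} = 129 \cdot \frac{5}{807} = \frac{215}{269}$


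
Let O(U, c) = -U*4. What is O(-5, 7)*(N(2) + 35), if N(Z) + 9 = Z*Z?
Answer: 600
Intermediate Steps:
N(Z) = -9 + Z² (N(Z) = -9 + Z*Z = -9 + Z²)
O(U, c) = -4*U
O(-5, 7)*(N(2) + 35) = (-4*(-5))*((-9 + 2²) + 35) = 20*((-9 + 4) + 35) = 20*(-5 + 35) = 20*30 = 600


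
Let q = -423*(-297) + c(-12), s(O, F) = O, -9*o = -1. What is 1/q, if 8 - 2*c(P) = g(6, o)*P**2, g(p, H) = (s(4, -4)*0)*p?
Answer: 1/125635 ≈ 7.9596e-6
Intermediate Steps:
o = 1/9 (o = -1/9*(-1) = 1/9 ≈ 0.11111)
g(p, H) = 0 (g(p, H) = (4*0)*p = 0*p = 0)
c(P) = 4 (c(P) = 4 - 0*P**2 = 4 - 1/2*0 = 4 + 0 = 4)
q = 125635 (q = -423*(-297) + 4 = 125631 + 4 = 125635)
1/q = 1/125635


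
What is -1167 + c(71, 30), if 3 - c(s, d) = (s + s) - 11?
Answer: -1295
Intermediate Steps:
c(s, d) = 14 - 2*s (c(s, d) = 3 - ((s + s) - 11) = 3 - (2*s - 11) = 3 - (-11 + 2*s) = 3 + (11 - 2*s) = 14 - 2*s)
-1167 + c(71, 30) = -1167 + (14 - 2*71) = -1167 + (14 - 142) = -1167 - 128 = -1295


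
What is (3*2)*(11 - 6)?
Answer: 30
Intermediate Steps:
(3*2)*(11 - 6) = 6*5 = 30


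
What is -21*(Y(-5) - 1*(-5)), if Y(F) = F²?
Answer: -630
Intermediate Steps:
-21*(Y(-5) - 1*(-5)) = -21*((-5)² - 1*(-5)) = -21*(25 + 5) = -21*30 = -630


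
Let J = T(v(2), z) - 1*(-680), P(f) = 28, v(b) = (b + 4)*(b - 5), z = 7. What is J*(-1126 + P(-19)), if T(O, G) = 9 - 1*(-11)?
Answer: -768600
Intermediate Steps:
v(b) = (-5 + b)*(4 + b) (v(b) = (4 + b)*(-5 + b) = (-5 + b)*(4 + b))
T(O, G) = 20 (T(O, G) = 9 + 11 = 20)
J = 700 (J = 20 - 1*(-680) = 20 + 680 = 700)
J*(-1126 + P(-19)) = 700*(-1126 + 28) = 700*(-1098) = -768600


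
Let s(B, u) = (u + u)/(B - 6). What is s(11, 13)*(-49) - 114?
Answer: -1844/5 ≈ -368.80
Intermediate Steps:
s(B, u) = 2*u/(-6 + B) (s(B, u) = (2*u)/(-6 + B) = 2*u/(-6 + B))
s(11, 13)*(-49) - 114 = (2*13/(-6 + 11))*(-49) - 114 = (2*13/5)*(-49) - 114 = (2*13*(⅕))*(-49) - 114 = (26/5)*(-49) - 114 = -1274/5 - 114 = -1844/5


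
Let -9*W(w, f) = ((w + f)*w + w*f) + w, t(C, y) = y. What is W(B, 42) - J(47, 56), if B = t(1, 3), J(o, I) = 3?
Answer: -97/3 ≈ -32.333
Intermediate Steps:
B = 3
W(w, f) = -w/9 - f*w/9 - w*(f + w)/9 (W(w, f) = -(((w + f)*w + w*f) + w)/9 = -(((f + w)*w + f*w) + w)/9 = -((w*(f + w) + f*w) + w)/9 = -((f*w + w*(f + w)) + w)/9 = -(w + f*w + w*(f + w))/9 = -w/9 - f*w/9 - w*(f + w)/9)
W(B, 42) - J(47, 56) = -⅑*3*(1 + 3 + 2*42) - 1*3 = -⅑*3*(1 + 3 + 84) - 3 = -⅑*3*88 - 3 = -88/3 - 3 = -97/3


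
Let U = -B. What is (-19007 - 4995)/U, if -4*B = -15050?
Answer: 48004/7525 ≈ 6.3793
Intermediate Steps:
B = 7525/2 (B = -1/4*(-15050) = 7525/2 ≈ 3762.5)
U = -7525/2 (U = -1*7525/2 = -7525/2 ≈ -3762.5)
(-19007 - 4995)/U = (-19007 - 4995)/(-7525/2) = -24002*(-2/7525) = 48004/7525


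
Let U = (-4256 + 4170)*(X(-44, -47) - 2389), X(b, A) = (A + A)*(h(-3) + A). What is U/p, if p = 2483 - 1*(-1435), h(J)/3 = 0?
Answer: -87247/1959 ≈ -44.536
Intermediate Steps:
h(J) = 0 (h(J) = 3*0 = 0)
p = 3918 (p = 2483 + 1435 = 3918)
X(b, A) = 2*A² (X(b, A) = (A + A)*(0 + A) = (2*A)*A = 2*A²)
U = -174494 (U = (-4256 + 4170)*(2*(-47)² - 2389) = -86*(2*2209 - 2389) = -86*(4418 - 2389) = -86*2029 = -174494)
U/p = -174494/3918 = -174494*1/3918 = -87247/1959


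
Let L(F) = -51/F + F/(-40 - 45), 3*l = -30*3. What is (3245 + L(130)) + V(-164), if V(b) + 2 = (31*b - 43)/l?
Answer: 3770236/1105 ≈ 3412.0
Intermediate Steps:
l = -30 (l = (-30*3)/3 = (⅓)*(-90) = -30)
V(b) = -17/30 - 31*b/30 (V(b) = -2 + (31*b - 43)/(-30) = -2 + (-43 + 31*b)*(-1/30) = -2 + (43/30 - 31*b/30) = -17/30 - 31*b/30)
L(F) = -51/F - F/85 (L(F) = -51/F + F/(-85) = -51/F + F*(-1/85) = -51/F - F/85)
(3245 + L(130)) + V(-164) = (3245 + (-51/130 - 1/85*130)) + (-17/30 - 31/30*(-164)) = (3245 + (-51*1/130 - 26/17)) + (-17/30 + 2542/15) = (3245 + (-51/130 - 26/17)) + 1689/10 = (3245 - 4247/2210) + 1689/10 = 7167203/2210 + 1689/10 = 3770236/1105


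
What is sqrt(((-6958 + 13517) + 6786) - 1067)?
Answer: sqrt(12278) ≈ 110.81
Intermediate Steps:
sqrt(((-6958 + 13517) + 6786) - 1067) = sqrt((6559 + 6786) - 1067) = sqrt(13345 - 1067) = sqrt(12278)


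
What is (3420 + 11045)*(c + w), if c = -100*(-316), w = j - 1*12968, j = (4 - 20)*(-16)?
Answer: 273214920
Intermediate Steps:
j = 256 (j = -16*(-16) = 256)
w = -12712 (w = 256 - 1*12968 = 256 - 12968 = -12712)
c = 31600
(3420 + 11045)*(c + w) = (3420 + 11045)*(31600 - 12712) = 14465*18888 = 273214920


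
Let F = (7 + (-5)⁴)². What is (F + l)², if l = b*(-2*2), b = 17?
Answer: 159485214736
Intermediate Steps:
l = -68 (l = 17*(-2*2) = 17*(-4) = -68)
F = 399424 (F = (7 + 625)² = 632² = 399424)
(F + l)² = (399424 - 68)² = 399356² = 159485214736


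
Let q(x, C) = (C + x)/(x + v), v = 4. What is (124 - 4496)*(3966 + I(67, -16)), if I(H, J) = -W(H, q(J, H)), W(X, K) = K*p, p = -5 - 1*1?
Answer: -17227866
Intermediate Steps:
q(x, C) = (C + x)/(4 + x) (q(x, C) = (C + x)/(x + 4) = (C + x)/(4 + x))
p = -6 (p = -5 - 1 = -6)
W(X, K) = -6*K (W(X, K) = K*(-6) = -6*K)
I(H, J) = 6*(H + J)/(4 + J) (I(H, J) = -(-6)*(H + J)/(4 + J) = 6*(H + J)/(4 + J))
(124 - 4496)*(3966 + I(67, -16)) = (124 - 4496)*(3966 + 6*(67 - 16)/(4 - 16)) = -4372*(3966 + 6*51/(-12)) = -4372*(3966 + 6*(-1/12)*51) = -4372*(3966 - 51/2) = -4372*7881/2 = -17227866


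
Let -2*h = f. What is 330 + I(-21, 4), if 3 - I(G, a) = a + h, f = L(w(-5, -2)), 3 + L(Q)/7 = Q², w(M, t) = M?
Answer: 406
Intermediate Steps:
L(Q) = -21 + 7*Q²
f = 154 (f = -21 + 7*(-5)² = -21 + 7*25 = -21 + 175 = 154)
h = -77 (h = -½*154 = -77)
I(G, a) = 80 - a (I(G, a) = 3 - (a - 77) = 3 - (-77 + a) = 3 + (77 - a) = 80 - a)
330 + I(-21, 4) = 330 + (80 - 1*4) = 330 + (80 - 4) = 330 + 76 = 406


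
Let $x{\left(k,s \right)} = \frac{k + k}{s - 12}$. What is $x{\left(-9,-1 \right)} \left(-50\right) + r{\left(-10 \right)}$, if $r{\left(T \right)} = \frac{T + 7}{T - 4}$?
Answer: $- \frac{12561}{182} \approx -69.016$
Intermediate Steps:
$r{\left(T \right)} = \frac{7 + T}{-4 + T}$
$x{\left(k,s \right)} = \frac{2 k}{-12 + s}$
$x{\left(-9,-1 \right)} \left(-50\right) + r{\left(-10 \right)} = 2 \left(-9\right) \frac{1}{-12 - 1} \left(-50\right) + \frac{7 - 10}{-4 - 10} = 2 \left(-9\right) \frac{1}{-13} \left(-50\right) + \frac{1}{-14} \left(-3\right) = 2 \left(-9\right) \left(- \frac{1}{13}\right) \left(-50\right) - - \frac{3}{14} = \frac{18}{13} \left(-50\right) + \frac{3}{14} = - \frac{900}{13} + \frac{3}{14} = - \frac{12561}{182}$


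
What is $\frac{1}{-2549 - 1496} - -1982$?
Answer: $\frac{8017189}{4045} \approx 1982.0$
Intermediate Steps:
$\frac{1}{-2549 - 1496} - -1982 = \frac{1}{-4045} + 1982 = - \frac{1}{4045} + 1982 = \frac{8017189}{4045}$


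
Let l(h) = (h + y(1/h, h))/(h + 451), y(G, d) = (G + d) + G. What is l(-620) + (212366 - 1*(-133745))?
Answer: 18133139691/52390 ≈ 3.4612e+5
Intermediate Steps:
y(G, d) = d + 2*G
l(h) = (2*h + 2/h)/(451 + h) (l(h) = (h + (h + 2/h))/(h + 451) = (2*h + 2/h)/(451 + h))
l(-620) + (212366 - 1*(-133745)) = 2*(1 + (-620)²)/(-620*(451 - 620)) + (212366 - 1*(-133745)) = 2*(-1/620)*(1 + 384400)/(-169) + (212366 + 133745) = 2*(-1/620)*(-1/169)*384401 + 346111 = 384401/52390 + 346111 = 18133139691/52390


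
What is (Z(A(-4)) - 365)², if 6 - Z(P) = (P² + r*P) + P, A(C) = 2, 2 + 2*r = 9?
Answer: 138384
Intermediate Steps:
r = 7/2 (r = -1 + (½)*9 = -1 + 9/2 = 7/2 ≈ 3.5000)
Z(P) = 6 - P² - 9*P/2 (Z(P) = 6 - ((P² + 7*P/2) + P) = 6 - (P² + 9*P/2) = 6 + (-P² - 9*P/2) = 6 - P² - 9*P/2)
(Z(A(-4)) - 365)² = ((6 - 1*2² - 9/2*2) - 365)² = ((6 - 1*4 - 9) - 365)² = ((6 - 4 - 9) - 365)² = (-7 - 365)² = (-372)² = 138384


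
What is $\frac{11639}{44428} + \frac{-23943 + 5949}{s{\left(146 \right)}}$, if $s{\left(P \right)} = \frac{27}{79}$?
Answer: $- \frac{21051747625}{399852} \approx -52649.0$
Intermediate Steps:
$s{\left(P \right)} = \frac{27}{79}$ ($s{\left(P \right)} = 27 \cdot \frac{1}{79} = \frac{27}{79}$)
$\frac{11639}{44428} + \frac{-23943 + 5949}{s{\left(146 \right)}} = \frac{11639}{44428} + \frac{-23943 + 5949}{\frac{27}{79}} = 11639 \cdot \frac{1}{44428} - \frac{473842}{9} = \frac{11639}{44428} - \frac{473842}{9} = - \frac{21051747625}{399852}$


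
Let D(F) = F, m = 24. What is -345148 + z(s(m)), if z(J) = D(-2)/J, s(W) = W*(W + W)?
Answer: -198805249/576 ≈ -3.4515e+5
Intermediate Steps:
s(W) = 2*W² (s(W) = W*(2*W) = 2*W²)
z(J) = -2/J
-345148 + z(s(m)) = -345148 - 2/(2*24²) = -345148 - 2/(2*576) = -345148 - 2/1152 = -345148 - 2*1/1152 = -345148 - 1/576 = -198805249/576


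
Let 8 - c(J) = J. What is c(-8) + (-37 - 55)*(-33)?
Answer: 3052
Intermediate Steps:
c(J) = 8 - J
c(-8) + (-37 - 55)*(-33) = (8 - 1*(-8)) + (-37 - 55)*(-33) = (8 + 8) - 92*(-33) = 16 + 3036 = 3052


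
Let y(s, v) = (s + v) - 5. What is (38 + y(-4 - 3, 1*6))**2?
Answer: 1024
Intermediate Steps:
y(s, v) = -5 + s + v
(38 + y(-4 - 3, 1*6))**2 = (38 + (-5 + (-4 - 3) + 1*6))**2 = (38 + (-5 - 7 + 6))**2 = (38 - 6)**2 = 32**2 = 1024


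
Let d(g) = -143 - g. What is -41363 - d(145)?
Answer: -41075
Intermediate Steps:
-41363 - d(145) = -41363 - (-143 - 1*145) = -41363 - (-143 - 145) = -41363 - 1*(-288) = -41363 + 288 = -41075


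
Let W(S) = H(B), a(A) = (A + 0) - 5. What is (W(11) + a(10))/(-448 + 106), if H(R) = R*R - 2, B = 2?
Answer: -7/342 ≈ -0.020468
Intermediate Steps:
a(A) = -5 + A (a(A) = A - 5 = -5 + A)
H(R) = -2 + R² (H(R) = R² - 2 = -2 + R²)
W(S) = 2 (W(S) = -2 + 2² = -2 + 4 = 2)
(W(11) + a(10))/(-448 + 106) = (2 + (-5 + 10))/(-448 + 106) = (2 + 5)/(-342) = 7*(-1/342) = -7/342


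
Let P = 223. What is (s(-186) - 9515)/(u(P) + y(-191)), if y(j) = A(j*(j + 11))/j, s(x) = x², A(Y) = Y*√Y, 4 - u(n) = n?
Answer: 1830913/371288013 - 3009720*√955/123762671 ≈ -0.74658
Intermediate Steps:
u(n) = 4 - n
A(Y) = Y^(3/2)
y(j) = (j*(11 + j))^(3/2)/j (y(j) = (j*(j + 11))^(3/2)/j = (j*(11 + j))^(3/2)/j)
(s(-186) - 9515)/(u(P) + y(-191)) = ((-186)² - 9515)/((4 - 1*223) + (-191*(11 - 191))^(3/2)/(-191)) = (34596 - 9515)/((4 - 223) - 206280*√955/191) = 25081/(-219 - 1080*√955)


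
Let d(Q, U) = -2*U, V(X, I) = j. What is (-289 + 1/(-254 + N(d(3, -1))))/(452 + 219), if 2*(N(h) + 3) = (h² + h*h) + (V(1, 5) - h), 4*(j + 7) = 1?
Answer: -595059/1381589 ≈ -0.43071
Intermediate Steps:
j = -27/4 (j = -7 + (¼)*1 = -7 + ¼ = -27/4 ≈ -6.7500)
V(X, I) = -27/4
N(h) = -51/8 + h² - h/2 (N(h) = -3 + ((h² + h*h) + (-27/4 - h))/2 = -3 + ((h² + h²) + (-27/4 - h))/2 = -3 + (2*h² + (-27/4 - h))/2 = -3 + (-27/4 - h + 2*h²)/2 = -3 + (-27/8 + h² - h/2) = -51/8 + h² - h/2)
(-289 + 1/(-254 + N(d(3, -1))))/(452 + 219) = (-289 + 1/(-254 + (-51/8 + (-2*(-1))² - (-1)*(-1))))/(452 + 219) = (-289 + 1/(-254 + (-51/8 + 2² - ½*2)))/671 = (-289 + 1/(-254 + (-51/8 + 4 - 1)))*(1/671) = (-289 + 1/(-254 - 27/8))*(1/671) = (-289 + 1/(-2059/8))*(1/671) = (-289 - 8/2059)*(1/671) = -595059/2059*1/671 = -595059/1381589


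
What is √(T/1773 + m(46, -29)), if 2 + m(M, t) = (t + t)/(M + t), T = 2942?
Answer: I*√378778598/10047 ≈ 1.9371*I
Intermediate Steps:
m(M, t) = -2 + 2*t/(M + t) (m(M, t) = -2 + (t + t)/(M + t) = -2 + (2*t)/(M + t) = -2 + 2*t/(M + t))
√(T/1773 + m(46, -29)) = √(2942/1773 - 2*46/(46 - 29)) = √(2942*(1/1773) - 2*46/17) = √(2942/1773 - 2*46*1/17) = √(2942/1773 - 92/17) = √(-113102/30141) = I*√378778598/10047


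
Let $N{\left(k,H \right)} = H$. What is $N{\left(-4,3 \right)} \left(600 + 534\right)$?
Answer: $3402$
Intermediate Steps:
$N{\left(-4,3 \right)} \left(600 + 534\right) = 3 \left(600 + 534\right) = 3 \cdot 1134 = 3402$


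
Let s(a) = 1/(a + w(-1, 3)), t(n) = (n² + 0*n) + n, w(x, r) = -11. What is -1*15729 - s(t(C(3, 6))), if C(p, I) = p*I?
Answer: -5206300/331 ≈ -15729.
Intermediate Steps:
C(p, I) = I*p
t(n) = n + n² (t(n) = (n² + 0) + n = n² + n = n + n²)
s(a) = 1/(-11 + a) (s(a) = 1/(a - 11) = 1/(-11 + a))
-1*15729 - s(t(C(3, 6))) = -1*15729 - 1/(-11 + (6*3)*(1 + 6*3)) = -15729 - 1/(-11 + 18*(1 + 18)) = -15729 - 1/(-11 + 18*19) = -15729 - 1/(-11 + 342) = -15729 - 1/331 = -5206300/331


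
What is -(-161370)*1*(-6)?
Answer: -968220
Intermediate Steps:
-(-161370)*1*(-6) = -(-161370)*(-6) = -161370*6 = -968220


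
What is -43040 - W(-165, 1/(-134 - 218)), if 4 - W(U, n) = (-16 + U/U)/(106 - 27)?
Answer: -3400491/79 ≈ -43044.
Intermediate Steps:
W(U, n) = 331/79 (W(U, n) = 4 - (-16 + U/U)/(106 - 27) = 4 - (-16 + 1)/79 = 4 - (-15)/79 = 4 - 1*(-15/79) = 4 + 15/79 = 331/79)
-43040 - W(-165, 1/(-134 - 218)) = -43040 - 1*331/79 = -43040 - 331/79 = -3400491/79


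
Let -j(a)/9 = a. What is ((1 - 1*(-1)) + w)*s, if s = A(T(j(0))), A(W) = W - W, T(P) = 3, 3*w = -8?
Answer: 0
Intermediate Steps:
j(a) = -9*a
w = -8/3 (w = (⅓)*(-8) = -8/3 ≈ -2.6667)
A(W) = 0
s = 0
((1 - 1*(-1)) + w)*s = ((1 - 1*(-1)) - 8/3)*0 = ((1 + 1) - 8/3)*0 = (2 - 8/3)*0 = -⅔*0 = 0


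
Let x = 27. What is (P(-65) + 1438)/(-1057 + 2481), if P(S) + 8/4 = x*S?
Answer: -319/1424 ≈ -0.22402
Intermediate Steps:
P(S) = -2 + 27*S
(P(-65) + 1438)/(-1057 + 2481) = ((-2 + 27*(-65)) + 1438)/(-1057 + 2481) = ((-2 - 1755) + 1438)/1424 = (-1757 + 1438)*(1/1424) = -319*1/1424 = -319/1424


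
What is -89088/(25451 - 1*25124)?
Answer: -29696/109 ≈ -272.44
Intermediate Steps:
-89088/(25451 - 1*25124) = -89088/(25451 - 25124) = -89088/327 = -89088*1/327 = -29696/109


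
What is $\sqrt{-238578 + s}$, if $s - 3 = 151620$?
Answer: $i \sqrt{86955} \approx 294.88 i$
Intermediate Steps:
$s = 151623$ ($s = 3 + 151620 = 151623$)
$\sqrt{-238578 + s} = \sqrt{-238578 + 151623} = \sqrt{-86955} = i \sqrt{86955}$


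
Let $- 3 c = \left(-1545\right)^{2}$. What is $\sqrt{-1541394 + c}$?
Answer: $i \sqrt{2337069} \approx 1528.7 i$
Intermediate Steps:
$c = -795675$ ($c = - \frac{\left(-1545\right)^{2}}{3} = \left(- \frac{1}{3}\right) 2387025 = -795675$)
$\sqrt{-1541394 + c} = \sqrt{-1541394 - 795675} = \sqrt{-2337069} = i \sqrt{2337069}$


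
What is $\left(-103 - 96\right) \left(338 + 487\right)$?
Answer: $-164175$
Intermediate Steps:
$\left(-103 - 96\right) \left(338 + 487\right) = \left(-103 - 96\right) 825 = \left(-199\right) 825 = -164175$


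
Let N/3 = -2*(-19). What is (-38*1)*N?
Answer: -4332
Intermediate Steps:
N = 114 (N = 3*(-2*(-19)) = 3*38 = 114)
(-38*1)*N = -38*1*114 = -38*114 = -4332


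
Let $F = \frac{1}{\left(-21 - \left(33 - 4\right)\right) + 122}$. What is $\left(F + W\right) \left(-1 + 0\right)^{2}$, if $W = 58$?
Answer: $\frac{4177}{72} \approx 58.014$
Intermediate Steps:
$F = \frac{1}{72}$ ($F = \frac{1}{\left(-21 - \left(33 - 4\right)\right) + 122} = \frac{1}{\left(-21 - 29\right) + 122} = \frac{1}{-50 + 122} = \frac{1}{72} \approx 0.013889$)
$\left(F + W\right) \left(-1 + 0\right)^{2} = \left(\frac{1}{72} + 58\right) \left(-1 + 0\right)^{2} = \frac{4177 \left(-1\right)^{2}}{72} = \frac{4177}{72} \cdot 1 = \frac{4177}{72}$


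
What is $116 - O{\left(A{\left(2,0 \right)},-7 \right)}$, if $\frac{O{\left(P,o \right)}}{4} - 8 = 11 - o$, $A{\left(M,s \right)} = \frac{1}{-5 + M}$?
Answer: $12$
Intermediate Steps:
$O{\left(P,o \right)} = 76 - 4 o$ ($O{\left(P,o \right)} = 32 + 4 \left(11 - o\right) = 32 - \left(-44 + 4 o\right) = 76 - 4 o$)
$116 - O{\left(A{\left(2,0 \right)},-7 \right)} = 116 - \left(76 - -28\right) = 116 - \left(76 + 28\right) = 116 - 104 = 12$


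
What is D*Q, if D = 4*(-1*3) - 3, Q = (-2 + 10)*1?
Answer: -120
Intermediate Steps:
Q = 8 (Q = 8*1 = 8)
D = -15 (D = 4*(-3) - 3 = -12 - 3 = -15)
D*Q = -15*8 = -120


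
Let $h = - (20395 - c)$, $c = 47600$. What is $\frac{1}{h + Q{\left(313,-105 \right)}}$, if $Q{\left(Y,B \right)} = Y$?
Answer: $\frac{1}{27518} \approx 3.634 \cdot 10^{-5}$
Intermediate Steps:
$h = 27205$ ($h = - (20395 - 47600) = \left(-1\right) \left(-27205\right) = 27205$)
$\frac{1}{h + Q{\left(313,-105 \right)}} = \frac{1}{27205 + 313} = \frac{1}{27518}$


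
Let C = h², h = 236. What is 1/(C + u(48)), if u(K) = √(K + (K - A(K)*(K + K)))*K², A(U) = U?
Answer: 3481/1690851088 - 36*I*√282/105678193 ≈ 2.0587e-6 - 5.7206e-6*I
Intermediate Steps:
u(K) = K²*√(-2*K² + 2*K) (u(K) = √(K + (K - K*(K + K)))*K² = √(K + (K - K*2*K))*K² = √(K + (K - 2*K²))*K² = √(-2*K² + 2*K)*K² = K²*√(-2*K² + 2*K))
C = 55696 (C = 236² = 55696)
1/(C + u(48)) = 1/(55696 + √2*48²*√(48*(1 - 1*48))) = 1/(55696 + √2*2304*√(48*(1 - 48))) = 1/(55696 + √2*2304*√(48*(-47))) = 1/(55696 + √2*2304*√(-2256)) = 1/(55696 + √2*2304*(4*I*√141)) = 1/(55696 + 9216*I*√282)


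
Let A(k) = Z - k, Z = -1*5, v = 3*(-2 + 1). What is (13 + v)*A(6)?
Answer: -110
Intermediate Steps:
v = -3 (v = 3*(-1) = -3)
Z = -5
A(k) = -5 - k
(13 + v)*A(6) = (13 - 3)*(-5 - 1*6) = 10*(-5 - 6) = 10*(-11) = -110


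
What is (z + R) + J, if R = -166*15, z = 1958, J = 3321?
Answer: 2789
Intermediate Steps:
R = -2490
(z + R) + J = (1958 - 2490) + 3321 = -532 + 3321 = 2789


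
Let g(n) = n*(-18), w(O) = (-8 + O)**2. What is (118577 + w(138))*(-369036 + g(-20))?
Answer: -49947118452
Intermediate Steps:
g(n) = -18*n
(118577 + w(138))*(-369036 + g(-20)) = (118577 + (-8 + 138)**2)*(-369036 - 18*(-20)) = (118577 + 130**2)*(-369036 + 360) = (118577 + 16900)*(-368676) = 135477*(-368676) = -49947118452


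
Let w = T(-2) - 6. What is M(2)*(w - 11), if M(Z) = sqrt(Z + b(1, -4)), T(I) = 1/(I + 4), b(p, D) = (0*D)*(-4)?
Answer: -33*sqrt(2)/2 ≈ -23.335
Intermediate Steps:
b(p, D) = 0 (b(p, D) = 0*(-4) = 0)
T(I) = 1/(4 + I)
M(Z) = sqrt(Z) (M(Z) = sqrt(Z + 0) = sqrt(Z))
w = -11/2 (w = 1/(4 - 2) - 6 = 1/2 - 6 = -11/2 ≈ -5.5000)
M(2)*(w - 11) = sqrt(2)*(-11/2 - 11) = sqrt(2)*(-33/2) = -33*sqrt(2)/2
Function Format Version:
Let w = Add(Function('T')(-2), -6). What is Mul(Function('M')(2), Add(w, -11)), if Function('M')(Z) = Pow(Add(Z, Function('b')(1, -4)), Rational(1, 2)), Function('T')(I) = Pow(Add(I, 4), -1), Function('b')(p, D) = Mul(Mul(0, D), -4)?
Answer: Mul(Rational(-33, 2), Pow(2, Rational(1, 2))) ≈ -23.335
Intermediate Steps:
Function('b')(p, D) = 0 (Function('b')(p, D) = Mul(0, -4) = 0)
Function('T')(I) = Pow(Add(4, I), -1)
Function('M')(Z) = Pow(Z, Rational(1, 2)) (Function('M')(Z) = Pow(Add(Z, 0), Rational(1, 2)) = Pow(Z, Rational(1, 2)))
w = Rational(-11, 2) (w = Add(Pow(Add(4, -2), -1), -6) = Add(Pow(2, -1), -6) = Add(Rational(1, 2), -6) = Rational(-11, 2) ≈ -5.5000)
Mul(Function('M')(2), Add(w, -11)) = Mul(Pow(2, Rational(1, 2)), Add(Rational(-11, 2), -11)) = Mul(Pow(2, Rational(1, 2)), Rational(-33, 2)) = Mul(Rational(-33, 2), Pow(2, Rational(1, 2)))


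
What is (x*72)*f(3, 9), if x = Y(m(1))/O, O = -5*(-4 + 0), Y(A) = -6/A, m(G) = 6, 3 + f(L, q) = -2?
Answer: 18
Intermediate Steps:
f(L, q) = -5 (f(L, q) = -3 - 2 = -5)
O = 20 (O = -5*(-4) = 20)
x = -1/20 (x = -6/6/20 = -6*⅙*(1/20) = -1*1/20 = -1/20 ≈ -0.050000)
(x*72)*f(3, 9) = -1/20*72*(-5) = -18/5*(-5) = 18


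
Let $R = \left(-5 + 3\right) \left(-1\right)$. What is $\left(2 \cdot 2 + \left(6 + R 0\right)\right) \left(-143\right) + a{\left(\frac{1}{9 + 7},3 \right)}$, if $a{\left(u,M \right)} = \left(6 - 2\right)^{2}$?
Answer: $-1414$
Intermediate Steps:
$a{\left(u,M \right)} = 16$ ($a{\left(u,M \right)} = 4^{2} = 16$)
$R = 2$ ($R = \left(-2\right) \left(-1\right) = 2$)
$\left(2 \cdot 2 + \left(6 + R 0\right)\right) \left(-143\right) + a{\left(\frac{1}{9 + 7},3 \right)} = \left(2 \cdot 2 + \left(6 + 2 \cdot 0\right)\right) \left(-143\right) + 16 = \left(4 + \left(6 + 0\right)\right) \left(-143\right) + 16 = \left(4 + 6\right) \left(-143\right) + 16 = 10 \left(-143\right) + 16 = -1430 + 16 = -1414$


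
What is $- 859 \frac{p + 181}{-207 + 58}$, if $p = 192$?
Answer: $\frac{320407}{149} \approx 2150.4$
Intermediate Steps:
$- 859 \frac{p + 181}{-207 + 58} = - 859 \frac{192 + 181}{-207 + 58} = - 859 \frac{373}{-149} = - 859 \cdot 373 \left(- \frac{1}{149}\right) = \left(-859\right) \left(- \frac{373}{149}\right) = \frac{320407}{149}$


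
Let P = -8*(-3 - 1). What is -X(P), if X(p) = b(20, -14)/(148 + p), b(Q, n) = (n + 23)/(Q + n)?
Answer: -1/120 ≈ -0.0083333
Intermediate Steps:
b(Q, n) = (23 + n)/(Q + n)
P = 32 (P = -8*(-4) = 32)
X(p) = 3/(2*(148 + p)) (X(p) = ((23 - 14)/(20 - 14))/(148 + p) = (9/6)/(148 + p) = ((⅙)*9)/(148 + p) = 3/(2*(148 + p)))
-X(P) = -3/(2*(148 + 32)) = -3/(2*180) = -1*1/120 = -1/120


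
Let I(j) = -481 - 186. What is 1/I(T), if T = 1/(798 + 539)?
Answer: -1/667 ≈ -0.0014993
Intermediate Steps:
T = 1/1337 ≈ 0.00074794
I(j) = -667
1/I(T) = 1/(-667) = -1/667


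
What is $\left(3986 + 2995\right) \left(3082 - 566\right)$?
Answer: $17564196$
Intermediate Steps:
$\left(3986 + 2995\right) \left(3082 - 566\right) = 6981 \cdot 2516 = 17564196$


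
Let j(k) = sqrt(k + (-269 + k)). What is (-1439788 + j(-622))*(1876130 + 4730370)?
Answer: -9511959422000 + 6606500*I*sqrt(1513) ≈ -9.512e+12 + 2.5698e+8*I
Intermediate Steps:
j(k) = sqrt(-269 + 2*k)
(-1439788 + j(-622))*(1876130 + 4730370) = (-1439788 + sqrt(-269 + 2*(-622)))*(1876130 + 4730370) = (-1439788 + sqrt(-269 - 1244))*6606500 = (-1439788 + sqrt(-1513))*6606500 = (-1439788 + I*sqrt(1513))*6606500 = -9511959422000 + 6606500*I*sqrt(1513)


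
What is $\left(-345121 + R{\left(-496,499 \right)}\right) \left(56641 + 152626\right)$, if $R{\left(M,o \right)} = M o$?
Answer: $-124016855875$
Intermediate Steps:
$\left(-345121 + R{\left(-496,499 \right)}\right) \left(56641 + 152626\right) = \left(-345121 - 247504\right) \left(56641 + 152626\right) = \left(-345121 - 247504\right) 209267 = \left(-592625\right) 209267 = -124016855875$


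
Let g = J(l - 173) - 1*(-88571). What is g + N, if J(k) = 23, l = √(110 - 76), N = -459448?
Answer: -370854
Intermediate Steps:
l = √34 ≈ 5.8309
g = 88594 (g = 23 - 1*(-88571) = 23 + 88571 = 88594)
g + N = 88594 - 459448 = -370854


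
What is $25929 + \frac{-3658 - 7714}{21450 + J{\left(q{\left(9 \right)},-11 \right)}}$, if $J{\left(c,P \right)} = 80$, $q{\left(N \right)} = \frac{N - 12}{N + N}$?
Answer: $\frac{279119999}{10765} \approx 25928.0$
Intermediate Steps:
$q{\left(N \right)} = \frac{-12 + N}{2 N}$
$25929 + \frac{-3658 - 7714}{21450 + J{\left(q{\left(9 \right)},-11 \right)}} = 25929 + \frac{-3658 - 7714}{21450 + 80} = 25929 - \frac{11372}{21530} = 25929 - \frac{5686}{10765} = \frac{279119999}{10765}$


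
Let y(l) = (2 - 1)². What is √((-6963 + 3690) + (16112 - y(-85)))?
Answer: 7*√262 ≈ 113.30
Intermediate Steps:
y(l) = 1 (y(l) = 1² = 1)
√((-6963 + 3690) + (16112 - y(-85))) = √((-6963 + 3690) + (16112 - 1*1)) = √(-3273 + (16112 - 1)) = √(-3273 + 16111) = √12838 = 7*√262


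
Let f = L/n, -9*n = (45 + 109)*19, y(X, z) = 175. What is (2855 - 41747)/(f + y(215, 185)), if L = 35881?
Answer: -113797992/189121 ≈ -601.72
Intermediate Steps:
n = -2926/9 (n = -(45 + 109)*19/9 = -154*19/9 = -1/9*2926 = -2926/9 ≈ -325.11)
f = -322929/2926 (f = 35881/(-2926/9) = 35881*(-9/2926) = -322929/2926 ≈ -110.37)
(2855 - 41747)/(f + y(215, 185)) = (2855 - 41747)/(-322929/2926 + 175) = -38892/189121/2926 = -38892*2926/189121 = -113797992/189121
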